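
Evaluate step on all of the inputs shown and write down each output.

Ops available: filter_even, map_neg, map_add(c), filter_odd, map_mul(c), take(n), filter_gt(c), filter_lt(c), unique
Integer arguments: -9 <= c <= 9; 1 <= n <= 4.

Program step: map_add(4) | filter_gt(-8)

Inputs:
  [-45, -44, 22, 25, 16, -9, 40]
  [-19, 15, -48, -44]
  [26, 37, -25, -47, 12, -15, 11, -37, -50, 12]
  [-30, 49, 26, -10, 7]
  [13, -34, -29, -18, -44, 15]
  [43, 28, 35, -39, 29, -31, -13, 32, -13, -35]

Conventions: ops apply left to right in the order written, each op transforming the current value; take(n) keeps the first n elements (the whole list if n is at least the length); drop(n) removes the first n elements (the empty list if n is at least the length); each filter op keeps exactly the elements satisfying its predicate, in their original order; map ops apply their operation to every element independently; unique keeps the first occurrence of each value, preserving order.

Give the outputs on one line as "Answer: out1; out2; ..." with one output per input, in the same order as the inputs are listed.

Execution, op by op:
  [-45, -44, 22, 25, 16, -9, 40] -> [-41, -40, 26, 29, 20, -5, 44] -> [26, 29, 20, -5, 44]
  [-19, 15, -48, -44] -> [-15, 19, -44, -40] -> [19]
  [26, 37, -25, -47, 12, -15, 11, -37, -50, 12] -> [30, 41, -21, -43, 16, -11, 15, -33, -46, 16] -> [30, 41, 16, 15, 16]
  [-30, 49, 26, -10, 7] -> [-26, 53, 30, -6, 11] -> [53, 30, -6, 11]
  [13, -34, -29, -18, -44, 15] -> [17, -30, -25, -14, -40, 19] -> [17, 19]
  [43, 28, 35, -39, 29, -31, -13, 32, -13, -35] -> [47, 32, 39, -35, 33, -27, -9, 36, -9, -31] -> [47, 32, 39, 33, 36]

[26, 29, 20, -5, 44]; [19]; [30, 41, 16, 15, 16]; [53, 30, -6, 11]; [17, 19]; [47, 32, 39, 33, 36]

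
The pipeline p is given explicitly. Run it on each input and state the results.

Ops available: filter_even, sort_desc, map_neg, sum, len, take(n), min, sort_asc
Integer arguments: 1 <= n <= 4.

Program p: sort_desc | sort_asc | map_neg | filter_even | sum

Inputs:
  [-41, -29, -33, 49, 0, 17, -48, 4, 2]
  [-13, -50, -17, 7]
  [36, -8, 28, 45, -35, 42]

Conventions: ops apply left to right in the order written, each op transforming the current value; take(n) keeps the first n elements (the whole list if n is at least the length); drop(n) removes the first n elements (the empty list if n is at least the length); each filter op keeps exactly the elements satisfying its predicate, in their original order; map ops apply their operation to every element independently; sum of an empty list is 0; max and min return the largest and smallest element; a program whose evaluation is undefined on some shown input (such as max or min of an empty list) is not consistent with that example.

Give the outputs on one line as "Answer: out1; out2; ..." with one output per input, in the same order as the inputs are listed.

42; 50; -98

Execution, op by op:
  [-41, -29, -33, 49, 0, 17, -48, 4, 2] -> [49, 17, 4, 2, 0, -29, -33, -41, -48] -> [-48, -41, -33, -29, 0, 2, 4, 17, 49] -> [48, 41, 33, 29, 0, -2, -4, -17, -49] -> [48, 0, -2, -4] -> 42
  [-13, -50, -17, 7] -> [7, -13, -17, -50] -> [-50, -17, -13, 7] -> [50, 17, 13, -7] -> [50] -> 50
  [36, -8, 28, 45, -35, 42] -> [45, 42, 36, 28, -8, -35] -> [-35, -8, 28, 36, 42, 45] -> [35, 8, -28, -36, -42, -45] -> [8, -28, -36, -42] -> -98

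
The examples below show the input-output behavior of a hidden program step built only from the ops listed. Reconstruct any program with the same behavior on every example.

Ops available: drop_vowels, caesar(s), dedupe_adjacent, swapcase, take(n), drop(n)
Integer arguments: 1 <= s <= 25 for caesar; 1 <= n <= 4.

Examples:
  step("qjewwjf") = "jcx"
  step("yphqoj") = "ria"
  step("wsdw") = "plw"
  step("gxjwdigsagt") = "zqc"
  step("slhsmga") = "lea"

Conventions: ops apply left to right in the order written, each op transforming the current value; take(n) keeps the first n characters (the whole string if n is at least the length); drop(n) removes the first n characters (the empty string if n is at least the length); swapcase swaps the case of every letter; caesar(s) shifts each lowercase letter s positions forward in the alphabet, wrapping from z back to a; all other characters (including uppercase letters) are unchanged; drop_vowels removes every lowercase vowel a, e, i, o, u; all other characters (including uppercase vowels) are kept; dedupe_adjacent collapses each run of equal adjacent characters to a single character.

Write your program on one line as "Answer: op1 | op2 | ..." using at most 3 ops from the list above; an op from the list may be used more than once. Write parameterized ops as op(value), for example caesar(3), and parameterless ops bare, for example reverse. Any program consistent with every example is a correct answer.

dedupe_adjacent | caesar(19) | take(3)

Check, running the answer program on each example:
  "qjewwjf" -> "qjewjf" -> "jcxpcy" -> "jcx"
  "yphqoj" -> "yphqoj" -> "riajhc" -> "ria"
  "wsdw" -> "wsdw" -> "plwp" -> "plw"
  "gxjwdigsagt" -> "gxjwdigsagt" -> "zqcpwbzltzm" -> "zqc"
  "slhsmga" -> "slhsmga" -> "lealfzt" -> "lea"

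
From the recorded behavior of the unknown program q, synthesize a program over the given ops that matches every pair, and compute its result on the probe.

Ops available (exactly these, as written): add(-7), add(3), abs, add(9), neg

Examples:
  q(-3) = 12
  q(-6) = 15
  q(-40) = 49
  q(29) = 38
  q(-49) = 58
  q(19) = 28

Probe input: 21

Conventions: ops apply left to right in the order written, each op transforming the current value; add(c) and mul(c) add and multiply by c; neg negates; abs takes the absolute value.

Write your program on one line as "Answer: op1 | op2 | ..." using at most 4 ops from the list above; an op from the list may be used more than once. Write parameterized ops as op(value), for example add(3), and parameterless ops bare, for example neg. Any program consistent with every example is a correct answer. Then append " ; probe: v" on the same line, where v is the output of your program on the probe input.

neg | abs | add(9) ; probe: 30

Check, running the answer program on each example:
  -3 -> 3 -> 3 -> 12
  -6 -> 6 -> 6 -> 15
  -40 -> 40 -> 40 -> 49
  29 -> -29 -> 29 -> 38
  -49 -> 49 -> 49 -> 58
  19 -> -19 -> 19 -> 28
  probe: 21 -> -21 -> 21 -> 30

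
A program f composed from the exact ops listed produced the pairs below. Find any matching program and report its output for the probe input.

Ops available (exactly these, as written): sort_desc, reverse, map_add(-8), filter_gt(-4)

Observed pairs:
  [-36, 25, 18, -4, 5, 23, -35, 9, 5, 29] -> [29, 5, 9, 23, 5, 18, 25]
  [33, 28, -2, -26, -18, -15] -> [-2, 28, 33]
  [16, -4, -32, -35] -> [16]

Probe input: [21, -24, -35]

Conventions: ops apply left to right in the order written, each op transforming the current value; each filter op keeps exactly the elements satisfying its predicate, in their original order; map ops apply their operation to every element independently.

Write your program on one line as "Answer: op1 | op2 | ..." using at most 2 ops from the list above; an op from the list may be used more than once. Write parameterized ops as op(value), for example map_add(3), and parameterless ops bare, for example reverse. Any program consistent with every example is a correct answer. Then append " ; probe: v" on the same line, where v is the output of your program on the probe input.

filter_gt(-4) | reverse ; probe: [21]

Check, running the answer program on each example:
  [-36, 25, 18, -4, 5, 23, -35, 9, 5, 29] -> [25, 18, 5, 23, 9, 5, 29] -> [29, 5, 9, 23, 5, 18, 25]
  [33, 28, -2, -26, -18, -15] -> [33, 28, -2] -> [-2, 28, 33]
  [16, -4, -32, -35] -> [16] -> [16]
  probe: [21, -24, -35] -> [21] -> [21]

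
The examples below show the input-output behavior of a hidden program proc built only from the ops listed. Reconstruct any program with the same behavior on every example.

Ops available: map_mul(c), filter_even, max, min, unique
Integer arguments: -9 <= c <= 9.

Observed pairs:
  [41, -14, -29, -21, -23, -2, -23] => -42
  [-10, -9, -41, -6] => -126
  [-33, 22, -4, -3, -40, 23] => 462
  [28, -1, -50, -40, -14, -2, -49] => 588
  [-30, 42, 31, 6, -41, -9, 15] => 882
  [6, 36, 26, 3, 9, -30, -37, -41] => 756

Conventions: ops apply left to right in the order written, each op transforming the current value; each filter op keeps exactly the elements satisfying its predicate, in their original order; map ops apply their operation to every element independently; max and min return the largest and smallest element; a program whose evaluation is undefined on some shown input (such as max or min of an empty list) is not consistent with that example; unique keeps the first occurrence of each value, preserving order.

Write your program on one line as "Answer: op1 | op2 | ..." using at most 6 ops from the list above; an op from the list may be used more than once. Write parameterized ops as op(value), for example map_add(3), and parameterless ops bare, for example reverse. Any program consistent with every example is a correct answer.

map_mul(3) | map_mul(7) | unique | filter_even | max

Check, running the answer program on each example:
  [41, -14, -29, -21, -23, -2, -23] -> [123, -42, -87, -63, -69, -6, -69] -> [861, -294, -609, -441, -483, -42, -483] -> [861, -294, -609, -441, -483, -42] -> [-294, -42] -> -42
  [-10, -9, -41, -6] -> [-30, -27, -123, -18] -> [-210, -189, -861, -126] -> [-210, -189, -861, -126] -> [-210, -126] -> -126
  [-33, 22, -4, -3, -40, 23] -> [-99, 66, -12, -9, -120, 69] -> [-693, 462, -84, -63, -840, 483] -> [-693, 462, -84, -63, -840, 483] -> [462, -84, -840] -> 462
  [28, -1, -50, -40, -14, -2, -49] -> [84, -3, -150, -120, -42, -6, -147] -> [588, -21, -1050, -840, -294, -42, -1029] -> [588, -21, -1050, -840, -294, -42, -1029] -> [588, -1050, -840, -294, -42] -> 588
  [-30, 42, 31, 6, -41, -9, 15] -> [-90, 126, 93, 18, -123, -27, 45] -> [-630, 882, 651, 126, -861, -189, 315] -> [-630, 882, 651, 126, -861, -189, 315] -> [-630, 882, 126] -> 882
  [6, 36, 26, 3, 9, -30, -37, -41] -> [18, 108, 78, 9, 27, -90, -111, -123] -> [126, 756, 546, 63, 189, -630, -777, -861] -> [126, 756, 546, 63, 189, -630, -777, -861] -> [126, 756, 546, -630] -> 756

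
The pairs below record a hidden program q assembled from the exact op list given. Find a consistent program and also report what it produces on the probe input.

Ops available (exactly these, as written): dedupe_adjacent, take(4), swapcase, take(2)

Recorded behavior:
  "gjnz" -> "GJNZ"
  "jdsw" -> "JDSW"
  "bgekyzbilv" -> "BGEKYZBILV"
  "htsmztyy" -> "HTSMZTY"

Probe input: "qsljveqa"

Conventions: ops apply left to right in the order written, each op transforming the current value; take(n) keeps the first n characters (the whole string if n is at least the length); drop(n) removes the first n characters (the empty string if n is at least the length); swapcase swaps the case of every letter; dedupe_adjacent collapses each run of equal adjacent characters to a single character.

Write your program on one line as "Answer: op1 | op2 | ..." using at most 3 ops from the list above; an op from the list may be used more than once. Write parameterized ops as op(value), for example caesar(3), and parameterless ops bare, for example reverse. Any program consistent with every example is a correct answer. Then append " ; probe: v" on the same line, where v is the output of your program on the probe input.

swapcase | dedupe_adjacent ; probe: "QSLJVEQA"

Check, running the answer program on each example:
  "gjnz" -> "GJNZ" -> "GJNZ"
  "jdsw" -> "JDSW" -> "JDSW"
  "bgekyzbilv" -> "BGEKYZBILV" -> "BGEKYZBILV"
  "htsmztyy" -> "HTSMZTYY" -> "HTSMZTY"
  probe: "qsljveqa" -> "QSLJVEQA" -> "QSLJVEQA"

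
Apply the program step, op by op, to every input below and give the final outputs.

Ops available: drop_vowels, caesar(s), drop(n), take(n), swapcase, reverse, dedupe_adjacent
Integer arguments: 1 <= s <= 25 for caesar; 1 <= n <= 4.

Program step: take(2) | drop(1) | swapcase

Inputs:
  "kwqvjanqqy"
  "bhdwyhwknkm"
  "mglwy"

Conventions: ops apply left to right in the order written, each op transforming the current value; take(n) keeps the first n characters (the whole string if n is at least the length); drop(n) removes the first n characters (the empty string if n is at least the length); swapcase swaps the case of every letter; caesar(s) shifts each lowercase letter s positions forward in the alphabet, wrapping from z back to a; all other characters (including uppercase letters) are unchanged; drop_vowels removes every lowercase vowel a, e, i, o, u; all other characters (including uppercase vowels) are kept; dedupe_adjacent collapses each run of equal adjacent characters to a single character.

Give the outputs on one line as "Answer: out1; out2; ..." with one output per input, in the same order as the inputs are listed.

Execution, op by op:
  "kwqvjanqqy" -> "kw" -> "w" -> "W"
  "bhdwyhwknkm" -> "bh" -> "h" -> "H"
  "mglwy" -> "mg" -> "g" -> "G"

"W"; "H"; "G"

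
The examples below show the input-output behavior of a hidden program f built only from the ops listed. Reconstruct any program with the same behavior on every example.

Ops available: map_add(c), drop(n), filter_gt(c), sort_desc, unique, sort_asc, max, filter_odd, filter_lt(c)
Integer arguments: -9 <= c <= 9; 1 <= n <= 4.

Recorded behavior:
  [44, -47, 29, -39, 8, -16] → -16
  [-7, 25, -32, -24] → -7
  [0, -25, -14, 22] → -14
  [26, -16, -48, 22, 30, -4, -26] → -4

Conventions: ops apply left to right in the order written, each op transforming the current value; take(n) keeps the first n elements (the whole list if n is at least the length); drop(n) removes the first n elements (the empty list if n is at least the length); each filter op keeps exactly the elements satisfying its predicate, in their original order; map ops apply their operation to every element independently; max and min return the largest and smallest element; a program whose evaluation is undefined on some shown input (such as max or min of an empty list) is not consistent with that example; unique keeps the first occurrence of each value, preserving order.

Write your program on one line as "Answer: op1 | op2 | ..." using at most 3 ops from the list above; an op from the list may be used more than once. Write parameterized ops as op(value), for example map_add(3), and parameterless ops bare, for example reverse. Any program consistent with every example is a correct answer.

filter_lt(-1) | sort_desc | max

Check, running the answer program on each example:
  [44, -47, 29, -39, 8, -16] -> [-47, -39, -16] -> [-16, -39, -47] -> -16
  [-7, 25, -32, -24] -> [-7, -32, -24] -> [-7, -24, -32] -> -7
  [0, -25, -14, 22] -> [-25, -14] -> [-14, -25] -> -14
  [26, -16, -48, 22, 30, -4, -26] -> [-16, -48, -4, -26] -> [-4, -16, -26, -48] -> -4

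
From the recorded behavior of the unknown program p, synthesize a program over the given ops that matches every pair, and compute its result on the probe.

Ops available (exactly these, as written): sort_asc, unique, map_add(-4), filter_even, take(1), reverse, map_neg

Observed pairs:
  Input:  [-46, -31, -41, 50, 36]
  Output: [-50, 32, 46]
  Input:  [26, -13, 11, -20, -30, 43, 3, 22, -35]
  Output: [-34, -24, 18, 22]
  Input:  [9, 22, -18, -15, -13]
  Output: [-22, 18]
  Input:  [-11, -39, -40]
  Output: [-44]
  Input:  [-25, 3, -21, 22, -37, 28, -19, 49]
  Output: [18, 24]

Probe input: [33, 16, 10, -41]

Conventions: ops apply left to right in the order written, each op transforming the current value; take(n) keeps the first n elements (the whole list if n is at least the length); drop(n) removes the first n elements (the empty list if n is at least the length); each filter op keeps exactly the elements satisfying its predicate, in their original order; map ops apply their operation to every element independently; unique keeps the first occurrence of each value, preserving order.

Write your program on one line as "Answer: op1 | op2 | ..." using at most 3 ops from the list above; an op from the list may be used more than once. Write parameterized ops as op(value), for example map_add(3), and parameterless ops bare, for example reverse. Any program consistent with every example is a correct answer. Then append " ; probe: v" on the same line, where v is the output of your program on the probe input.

map_add(-4) | sort_asc | filter_even ; probe: [6, 12]

Check, running the answer program on each example:
  [-46, -31, -41, 50, 36] -> [-50, -35, -45, 46, 32] -> [-50, -45, -35, 32, 46] -> [-50, 32, 46]
  [26, -13, 11, -20, -30, 43, 3, 22, -35] -> [22, -17, 7, -24, -34, 39, -1, 18, -39] -> [-39, -34, -24, -17, -1, 7, 18, 22, 39] -> [-34, -24, 18, 22]
  [9, 22, -18, -15, -13] -> [5, 18, -22, -19, -17] -> [-22, -19, -17, 5, 18] -> [-22, 18]
  [-11, -39, -40] -> [-15, -43, -44] -> [-44, -43, -15] -> [-44]
  [-25, 3, -21, 22, -37, 28, -19, 49] -> [-29, -1, -25, 18, -41, 24, -23, 45] -> [-41, -29, -25, -23, -1, 18, 24, 45] -> [18, 24]
  probe: [33, 16, 10, -41] -> [29, 12, 6, -45] -> [-45, 6, 12, 29] -> [6, 12]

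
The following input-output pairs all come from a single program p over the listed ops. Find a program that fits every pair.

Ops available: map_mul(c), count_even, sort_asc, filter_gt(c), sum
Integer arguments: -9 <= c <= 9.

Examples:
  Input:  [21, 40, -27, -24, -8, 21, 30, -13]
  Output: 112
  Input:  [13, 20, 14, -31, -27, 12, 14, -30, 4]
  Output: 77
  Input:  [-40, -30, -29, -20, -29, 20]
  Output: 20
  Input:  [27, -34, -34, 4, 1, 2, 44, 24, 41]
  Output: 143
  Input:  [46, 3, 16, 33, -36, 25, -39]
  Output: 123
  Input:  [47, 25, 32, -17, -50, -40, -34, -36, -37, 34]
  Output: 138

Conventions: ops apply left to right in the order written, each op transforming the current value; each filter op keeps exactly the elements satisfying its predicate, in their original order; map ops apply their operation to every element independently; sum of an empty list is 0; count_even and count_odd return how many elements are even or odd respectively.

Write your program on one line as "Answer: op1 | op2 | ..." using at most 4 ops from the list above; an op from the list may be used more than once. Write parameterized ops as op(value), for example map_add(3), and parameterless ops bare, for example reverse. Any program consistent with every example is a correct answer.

sort_asc | filter_gt(-3) | sum

Check, running the answer program on each example:
  [21, 40, -27, -24, -8, 21, 30, -13] -> [-27, -24, -13, -8, 21, 21, 30, 40] -> [21, 21, 30, 40] -> 112
  [13, 20, 14, -31, -27, 12, 14, -30, 4] -> [-31, -30, -27, 4, 12, 13, 14, 14, 20] -> [4, 12, 13, 14, 14, 20] -> 77
  [-40, -30, -29, -20, -29, 20] -> [-40, -30, -29, -29, -20, 20] -> [20] -> 20
  [27, -34, -34, 4, 1, 2, 44, 24, 41] -> [-34, -34, 1, 2, 4, 24, 27, 41, 44] -> [1, 2, 4, 24, 27, 41, 44] -> 143
  [46, 3, 16, 33, -36, 25, -39] -> [-39, -36, 3, 16, 25, 33, 46] -> [3, 16, 25, 33, 46] -> 123
  [47, 25, 32, -17, -50, -40, -34, -36, -37, 34] -> [-50, -40, -37, -36, -34, -17, 25, 32, 34, 47] -> [25, 32, 34, 47] -> 138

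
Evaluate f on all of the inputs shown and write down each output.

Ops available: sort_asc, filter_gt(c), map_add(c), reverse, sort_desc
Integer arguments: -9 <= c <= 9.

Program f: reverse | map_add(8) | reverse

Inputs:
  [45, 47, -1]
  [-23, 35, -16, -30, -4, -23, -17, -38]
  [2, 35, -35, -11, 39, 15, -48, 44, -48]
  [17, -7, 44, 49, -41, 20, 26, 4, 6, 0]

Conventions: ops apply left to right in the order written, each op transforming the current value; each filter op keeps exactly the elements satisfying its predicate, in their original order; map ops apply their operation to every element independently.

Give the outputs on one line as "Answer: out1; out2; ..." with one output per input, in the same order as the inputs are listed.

Execution, op by op:
  [45, 47, -1] -> [-1, 47, 45] -> [7, 55, 53] -> [53, 55, 7]
  [-23, 35, -16, -30, -4, -23, -17, -38] -> [-38, -17, -23, -4, -30, -16, 35, -23] -> [-30, -9, -15, 4, -22, -8, 43, -15] -> [-15, 43, -8, -22, 4, -15, -9, -30]
  [2, 35, -35, -11, 39, 15, -48, 44, -48] -> [-48, 44, -48, 15, 39, -11, -35, 35, 2] -> [-40, 52, -40, 23, 47, -3, -27, 43, 10] -> [10, 43, -27, -3, 47, 23, -40, 52, -40]
  [17, -7, 44, 49, -41, 20, 26, 4, 6, 0] -> [0, 6, 4, 26, 20, -41, 49, 44, -7, 17] -> [8, 14, 12, 34, 28, -33, 57, 52, 1, 25] -> [25, 1, 52, 57, -33, 28, 34, 12, 14, 8]

[53, 55, 7]; [-15, 43, -8, -22, 4, -15, -9, -30]; [10, 43, -27, -3, 47, 23, -40, 52, -40]; [25, 1, 52, 57, -33, 28, 34, 12, 14, 8]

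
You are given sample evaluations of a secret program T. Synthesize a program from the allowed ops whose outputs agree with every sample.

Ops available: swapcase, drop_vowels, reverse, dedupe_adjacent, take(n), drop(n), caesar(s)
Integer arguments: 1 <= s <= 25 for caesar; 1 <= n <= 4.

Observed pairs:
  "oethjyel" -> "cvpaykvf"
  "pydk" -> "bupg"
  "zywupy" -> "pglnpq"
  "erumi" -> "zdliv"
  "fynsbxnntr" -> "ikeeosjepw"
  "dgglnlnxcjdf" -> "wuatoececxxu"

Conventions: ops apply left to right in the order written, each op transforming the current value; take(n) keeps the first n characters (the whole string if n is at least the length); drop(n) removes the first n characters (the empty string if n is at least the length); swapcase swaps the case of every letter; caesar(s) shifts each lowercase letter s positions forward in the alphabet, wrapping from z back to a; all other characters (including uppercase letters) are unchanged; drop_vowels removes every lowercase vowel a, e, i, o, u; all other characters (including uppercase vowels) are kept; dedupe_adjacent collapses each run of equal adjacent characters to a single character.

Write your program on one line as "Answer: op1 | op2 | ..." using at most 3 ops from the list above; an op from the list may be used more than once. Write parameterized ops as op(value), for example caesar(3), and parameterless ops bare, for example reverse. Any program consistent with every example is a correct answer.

reverse | caesar(17)

Check, running the answer program on each example:
  "oethjyel" -> "leyjhteo" -> "cvpaykvf"
  "pydk" -> "kdyp" -> "bupg"
  "zywupy" -> "ypuwyz" -> "pglnpq"
  "erumi" -> "imure" -> "zdliv"
  "fynsbxnntr" -> "rtnnxbsnyf" -> "ikeeosjepw"
  "dgglnlnxcjdf" -> "fdjcxnlnlggd" -> "wuatoececxxu"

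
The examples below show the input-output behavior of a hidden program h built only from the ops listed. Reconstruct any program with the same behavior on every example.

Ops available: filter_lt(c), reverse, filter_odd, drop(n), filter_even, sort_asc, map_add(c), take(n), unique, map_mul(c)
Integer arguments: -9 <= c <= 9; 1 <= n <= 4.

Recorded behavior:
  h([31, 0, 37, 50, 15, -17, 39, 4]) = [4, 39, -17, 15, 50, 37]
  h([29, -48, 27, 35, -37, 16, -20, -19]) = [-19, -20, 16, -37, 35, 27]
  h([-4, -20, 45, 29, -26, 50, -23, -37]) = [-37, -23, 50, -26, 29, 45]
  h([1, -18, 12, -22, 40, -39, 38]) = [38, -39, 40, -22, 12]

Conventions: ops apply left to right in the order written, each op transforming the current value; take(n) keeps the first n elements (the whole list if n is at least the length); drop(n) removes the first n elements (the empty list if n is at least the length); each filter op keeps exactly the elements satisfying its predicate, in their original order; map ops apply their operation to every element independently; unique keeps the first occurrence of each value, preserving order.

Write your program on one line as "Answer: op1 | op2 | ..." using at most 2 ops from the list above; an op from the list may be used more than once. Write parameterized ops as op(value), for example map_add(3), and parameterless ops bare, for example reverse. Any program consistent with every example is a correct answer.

drop(2) | reverse

Check, running the answer program on each example:
  [31, 0, 37, 50, 15, -17, 39, 4] -> [37, 50, 15, -17, 39, 4] -> [4, 39, -17, 15, 50, 37]
  [29, -48, 27, 35, -37, 16, -20, -19] -> [27, 35, -37, 16, -20, -19] -> [-19, -20, 16, -37, 35, 27]
  [-4, -20, 45, 29, -26, 50, -23, -37] -> [45, 29, -26, 50, -23, -37] -> [-37, -23, 50, -26, 29, 45]
  [1, -18, 12, -22, 40, -39, 38] -> [12, -22, 40, -39, 38] -> [38, -39, 40, -22, 12]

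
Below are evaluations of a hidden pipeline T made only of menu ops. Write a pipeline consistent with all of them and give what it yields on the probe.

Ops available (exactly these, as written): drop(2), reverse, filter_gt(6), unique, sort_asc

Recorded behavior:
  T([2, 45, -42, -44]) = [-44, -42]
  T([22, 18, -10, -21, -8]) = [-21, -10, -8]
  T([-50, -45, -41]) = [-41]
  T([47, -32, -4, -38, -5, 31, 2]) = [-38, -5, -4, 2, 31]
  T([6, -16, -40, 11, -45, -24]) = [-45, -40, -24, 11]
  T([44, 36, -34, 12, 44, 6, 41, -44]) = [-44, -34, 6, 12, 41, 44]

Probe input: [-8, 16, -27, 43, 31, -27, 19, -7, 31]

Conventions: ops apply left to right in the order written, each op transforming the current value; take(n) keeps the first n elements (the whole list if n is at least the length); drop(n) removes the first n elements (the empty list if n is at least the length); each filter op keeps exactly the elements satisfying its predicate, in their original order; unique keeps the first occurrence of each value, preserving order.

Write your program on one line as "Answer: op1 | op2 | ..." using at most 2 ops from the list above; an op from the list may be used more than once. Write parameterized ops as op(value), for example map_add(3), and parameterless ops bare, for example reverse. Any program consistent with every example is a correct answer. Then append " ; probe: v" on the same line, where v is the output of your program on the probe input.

drop(2) | sort_asc ; probe: [-27, -27, -7, 19, 31, 31, 43]

Check, running the answer program on each example:
  [2, 45, -42, -44] -> [-42, -44] -> [-44, -42]
  [22, 18, -10, -21, -8] -> [-10, -21, -8] -> [-21, -10, -8]
  [-50, -45, -41] -> [-41] -> [-41]
  [47, -32, -4, -38, -5, 31, 2] -> [-4, -38, -5, 31, 2] -> [-38, -5, -4, 2, 31]
  [6, -16, -40, 11, -45, -24] -> [-40, 11, -45, -24] -> [-45, -40, -24, 11]
  [44, 36, -34, 12, 44, 6, 41, -44] -> [-34, 12, 44, 6, 41, -44] -> [-44, -34, 6, 12, 41, 44]
  probe: [-8, 16, -27, 43, 31, -27, 19, -7, 31] -> [-27, 43, 31, -27, 19, -7, 31] -> [-27, -27, -7, 19, 31, 31, 43]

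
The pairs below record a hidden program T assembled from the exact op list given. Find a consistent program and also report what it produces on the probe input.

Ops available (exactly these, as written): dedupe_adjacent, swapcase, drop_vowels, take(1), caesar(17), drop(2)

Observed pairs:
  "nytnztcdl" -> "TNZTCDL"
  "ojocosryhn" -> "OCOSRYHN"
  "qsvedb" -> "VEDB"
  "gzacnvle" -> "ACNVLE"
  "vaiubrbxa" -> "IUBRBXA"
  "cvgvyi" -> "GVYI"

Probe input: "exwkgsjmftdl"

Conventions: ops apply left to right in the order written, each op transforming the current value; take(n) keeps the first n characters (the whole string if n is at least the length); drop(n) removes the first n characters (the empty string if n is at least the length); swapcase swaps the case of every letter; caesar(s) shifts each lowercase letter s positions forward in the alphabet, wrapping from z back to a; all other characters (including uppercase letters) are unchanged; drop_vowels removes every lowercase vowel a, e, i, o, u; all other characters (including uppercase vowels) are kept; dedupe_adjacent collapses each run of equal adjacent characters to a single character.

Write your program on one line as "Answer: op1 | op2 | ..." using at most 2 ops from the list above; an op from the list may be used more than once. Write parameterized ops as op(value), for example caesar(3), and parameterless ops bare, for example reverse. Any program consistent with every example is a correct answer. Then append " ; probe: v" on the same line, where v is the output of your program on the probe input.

drop(2) | swapcase ; probe: "WKGSJMFTDL"

Check, running the answer program on each example:
  "nytnztcdl" -> "tnztcdl" -> "TNZTCDL"
  "ojocosryhn" -> "ocosryhn" -> "OCOSRYHN"
  "qsvedb" -> "vedb" -> "VEDB"
  "gzacnvle" -> "acnvle" -> "ACNVLE"
  "vaiubrbxa" -> "iubrbxa" -> "IUBRBXA"
  "cvgvyi" -> "gvyi" -> "GVYI"
  probe: "exwkgsjmftdl" -> "wkgsjmftdl" -> "WKGSJMFTDL"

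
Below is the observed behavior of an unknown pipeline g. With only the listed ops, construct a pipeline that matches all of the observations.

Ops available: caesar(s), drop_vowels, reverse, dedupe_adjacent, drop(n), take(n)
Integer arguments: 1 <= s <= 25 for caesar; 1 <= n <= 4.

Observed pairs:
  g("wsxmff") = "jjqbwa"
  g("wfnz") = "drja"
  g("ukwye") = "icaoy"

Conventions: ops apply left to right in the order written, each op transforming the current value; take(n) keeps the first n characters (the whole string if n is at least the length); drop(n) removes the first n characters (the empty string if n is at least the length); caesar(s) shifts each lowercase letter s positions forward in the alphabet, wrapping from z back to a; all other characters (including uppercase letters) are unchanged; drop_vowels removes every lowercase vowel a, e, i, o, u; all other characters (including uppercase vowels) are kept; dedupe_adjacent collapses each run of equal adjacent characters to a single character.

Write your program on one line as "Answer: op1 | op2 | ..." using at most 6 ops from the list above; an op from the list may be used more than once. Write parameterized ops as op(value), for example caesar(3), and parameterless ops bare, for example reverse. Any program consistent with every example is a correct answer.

caesar(18) | caesar(22) | caesar(14) | caesar(1) | reverse | caesar(1)

Check, running the answer program on each example:
  "wsxmff" -> "okpexx" -> "kglatt" -> "yuzohh" -> "zvapii" -> "iipavz" -> "jjqbwa"
  "wfnz" -> "oxfr" -> "ktbn" -> "yhpb" -> "ziqc" -> "cqiz" -> "drja"
  "ukwye" -> "mcoqw" -> "iykms" -> "wmyag" -> "xnzbh" -> "hbznx" -> "icaoy"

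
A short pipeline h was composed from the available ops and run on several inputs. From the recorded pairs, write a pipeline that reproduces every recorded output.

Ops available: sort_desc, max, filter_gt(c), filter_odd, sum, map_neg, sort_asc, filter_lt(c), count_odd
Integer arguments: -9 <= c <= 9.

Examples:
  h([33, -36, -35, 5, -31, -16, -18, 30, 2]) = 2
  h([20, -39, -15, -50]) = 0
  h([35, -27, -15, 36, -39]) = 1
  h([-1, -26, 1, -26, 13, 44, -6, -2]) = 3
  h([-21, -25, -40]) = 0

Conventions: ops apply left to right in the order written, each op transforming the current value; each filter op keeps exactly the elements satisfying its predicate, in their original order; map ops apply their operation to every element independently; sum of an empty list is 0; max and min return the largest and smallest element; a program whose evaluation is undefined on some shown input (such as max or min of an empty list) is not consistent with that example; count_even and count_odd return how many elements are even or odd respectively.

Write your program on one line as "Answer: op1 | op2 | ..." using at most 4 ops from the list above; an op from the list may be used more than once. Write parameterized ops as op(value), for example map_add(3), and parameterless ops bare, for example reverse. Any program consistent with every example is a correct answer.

filter_gt(-3) | sort_asc | filter_odd | count_odd

Check, running the answer program on each example:
  [33, -36, -35, 5, -31, -16, -18, 30, 2] -> [33, 5, 30, 2] -> [2, 5, 30, 33] -> [5, 33] -> 2
  [20, -39, -15, -50] -> [20] -> [20] -> [] -> 0
  [35, -27, -15, 36, -39] -> [35, 36] -> [35, 36] -> [35] -> 1
  [-1, -26, 1, -26, 13, 44, -6, -2] -> [-1, 1, 13, 44, -2] -> [-2, -1, 1, 13, 44] -> [-1, 1, 13] -> 3
  [-21, -25, -40] -> [] -> [] -> [] -> 0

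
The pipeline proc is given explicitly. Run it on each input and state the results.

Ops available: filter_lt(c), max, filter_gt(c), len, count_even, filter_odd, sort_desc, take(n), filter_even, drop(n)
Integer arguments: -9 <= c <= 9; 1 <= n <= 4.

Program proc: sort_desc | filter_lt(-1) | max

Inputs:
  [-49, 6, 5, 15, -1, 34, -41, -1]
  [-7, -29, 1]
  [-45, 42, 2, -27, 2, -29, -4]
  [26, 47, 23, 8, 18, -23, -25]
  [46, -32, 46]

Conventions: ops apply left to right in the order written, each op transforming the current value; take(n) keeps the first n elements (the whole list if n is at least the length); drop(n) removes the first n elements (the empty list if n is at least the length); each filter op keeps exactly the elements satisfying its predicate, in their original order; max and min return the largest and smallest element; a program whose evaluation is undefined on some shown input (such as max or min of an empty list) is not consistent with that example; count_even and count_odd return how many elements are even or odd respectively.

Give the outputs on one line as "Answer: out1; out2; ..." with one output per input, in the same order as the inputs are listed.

-41; -7; -4; -23; -32

Execution, op by op:
  [-49, 6, 5, 15, -1, 34, -41, -1] -> [34, 15, 6, 5, -1, -1, -41, -49] -> [-41, -49] -> -41
  [-7, -29, 1] -> [1, -7, -29] -> [-7, -29] -> -7
  [-45, 42, 2, -27, 2, -29, -4] -> [42, 2, 2, -4, -27, -29, -45] -> [-4, -27, -29, -45] -> -4
  [26, 47, 23, 8, 18, -23, -25] -> [47, 26, 23, 18, 8, -23, -25] -> [-23, -25] -> -23
  [46, -32, 46] -> [46, 46, -32] -> [-32] -> -32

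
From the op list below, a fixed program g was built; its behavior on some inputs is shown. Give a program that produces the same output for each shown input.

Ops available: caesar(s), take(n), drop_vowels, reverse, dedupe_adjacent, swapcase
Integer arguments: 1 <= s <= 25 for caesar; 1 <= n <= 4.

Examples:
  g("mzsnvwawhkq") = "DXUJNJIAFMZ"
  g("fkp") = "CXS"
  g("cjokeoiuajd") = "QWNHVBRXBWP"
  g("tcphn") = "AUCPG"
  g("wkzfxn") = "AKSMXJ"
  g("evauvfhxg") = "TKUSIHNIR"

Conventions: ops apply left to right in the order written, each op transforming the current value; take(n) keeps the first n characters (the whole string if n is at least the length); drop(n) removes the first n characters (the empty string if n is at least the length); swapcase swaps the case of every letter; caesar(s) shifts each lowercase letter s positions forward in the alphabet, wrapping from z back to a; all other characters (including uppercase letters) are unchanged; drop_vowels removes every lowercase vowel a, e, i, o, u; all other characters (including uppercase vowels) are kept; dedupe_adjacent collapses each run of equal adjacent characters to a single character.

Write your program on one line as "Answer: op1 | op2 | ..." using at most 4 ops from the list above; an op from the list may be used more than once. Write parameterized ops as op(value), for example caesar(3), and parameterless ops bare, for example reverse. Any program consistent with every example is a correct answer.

caesar(13) | reverse | swapcase

Check, running the answer program on each example:
  "mzsnvwawhkq" -> "zmfaijnjuxd" -> "dxujnjiafmz" -> "DXUJNJIAFMZ"
  "fkp" -> "sxc" -> "cxs" -> "CXS"
  "cjokeoiuajd" -> "pwbxrbvhnwq" -> "qwnhvbrxbwp" -> "QWNHVBRXBWP"
  "tcphn" -> "gpcua" -> "aucpg" -> "AUCPG"
  "wkzfxn" -> "jxmska" -> "aksmxj" -> "AKSMXJ"
  "evauvfhxg" -> "rinhisukt" -> "tkusihnir" -> "TKUSIHNIR"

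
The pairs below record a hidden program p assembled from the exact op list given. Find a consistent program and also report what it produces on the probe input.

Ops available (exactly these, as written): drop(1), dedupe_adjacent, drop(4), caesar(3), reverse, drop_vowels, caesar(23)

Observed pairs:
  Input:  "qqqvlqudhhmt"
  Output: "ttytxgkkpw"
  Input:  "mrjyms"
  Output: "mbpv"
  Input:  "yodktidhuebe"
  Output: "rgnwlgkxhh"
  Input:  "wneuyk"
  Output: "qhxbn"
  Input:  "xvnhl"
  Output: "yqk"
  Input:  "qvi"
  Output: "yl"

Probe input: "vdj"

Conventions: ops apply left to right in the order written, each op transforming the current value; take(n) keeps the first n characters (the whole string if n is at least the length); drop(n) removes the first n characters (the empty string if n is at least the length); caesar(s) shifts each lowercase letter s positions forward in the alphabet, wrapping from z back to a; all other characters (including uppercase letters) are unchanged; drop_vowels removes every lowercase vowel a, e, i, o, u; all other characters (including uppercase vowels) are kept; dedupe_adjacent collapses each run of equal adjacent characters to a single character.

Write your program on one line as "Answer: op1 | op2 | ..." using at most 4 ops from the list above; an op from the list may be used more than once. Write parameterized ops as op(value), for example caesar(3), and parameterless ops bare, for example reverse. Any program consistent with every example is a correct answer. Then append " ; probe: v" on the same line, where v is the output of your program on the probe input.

drop(1) | caesar(3) | drop_vowels ; probe: "gm"

Check, running the answer program on each example:
  "qqqvlqudhhmt" -> "qqvlqudhhmt" -> "ttyotxgkkpw" -> "ttytxgkkpw"
  "mrjyms" -> "rjyms" -> "umbpv" -> "mbpv"
  "yodktidhuebe" -> "odktidhuebe" -> "rgnwlgkxheh" -> "rgnwlgkxhh"
  "wneuyk" -> "neuyk" -> "qhxbn" -> "qhxbn"
  "xvnhl" -> "vnhl" -> "yqko" -> "yqk"
  "qvi" -> "vi" -> "yl" -> "yl"
  probe: "vdj" -> "dj" -> "gm" -> "gm"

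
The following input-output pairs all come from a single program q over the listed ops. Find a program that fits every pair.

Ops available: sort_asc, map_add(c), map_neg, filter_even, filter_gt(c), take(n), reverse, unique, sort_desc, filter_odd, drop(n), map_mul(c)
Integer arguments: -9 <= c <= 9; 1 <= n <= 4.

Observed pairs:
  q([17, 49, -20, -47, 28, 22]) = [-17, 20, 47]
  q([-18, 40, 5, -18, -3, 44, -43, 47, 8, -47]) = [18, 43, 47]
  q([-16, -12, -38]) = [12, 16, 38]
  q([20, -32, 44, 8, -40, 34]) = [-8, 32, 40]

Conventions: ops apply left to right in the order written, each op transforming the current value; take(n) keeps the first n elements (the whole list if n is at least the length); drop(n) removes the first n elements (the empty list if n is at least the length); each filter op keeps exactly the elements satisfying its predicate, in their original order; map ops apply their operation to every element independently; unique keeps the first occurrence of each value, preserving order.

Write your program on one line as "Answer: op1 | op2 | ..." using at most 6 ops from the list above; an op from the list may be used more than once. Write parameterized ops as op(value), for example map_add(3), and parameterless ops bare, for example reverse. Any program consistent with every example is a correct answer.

sort_asc | unique | take(3) | sort_desc | map_neg

Check, running the answer program on each example:
  [17, 49, -20, -47, 28, 22] -> [-47, -20, 17, 22, 28, 49] -> [-47, -20, 17, 22, 28, 49] -> [-47, -20, 17] -> [17, -20, -47] -> [-17, 20, 47]
  [-18, 40, 5, -18, -3, 44, -43, 47, 8, -47] -> [-47, -43, -18, -18, -3, 5, 8, 40, 44, 47] -> [-47, -43, -18, -3, 5, 8, 40, 44, 47] -> [-47, -43, -18] -> [-18, -43, -47] -> [18, 43, 47]
  [-16, -12, -38] -> [-38, -16, -12] -> [-38, -16, -12] -> [-38, -16, -12] -> [-12, -16, -38] -> [12, 16, 38]
  [20, -32, 44, 8, -40, 34] -> [-40, -32, 8, 20, 34, 44] -> [-40, -32, 8, 20, 34, 44] -> [-40, -32, 8] -> [8, -32, -40] -> [-8, 32, 40]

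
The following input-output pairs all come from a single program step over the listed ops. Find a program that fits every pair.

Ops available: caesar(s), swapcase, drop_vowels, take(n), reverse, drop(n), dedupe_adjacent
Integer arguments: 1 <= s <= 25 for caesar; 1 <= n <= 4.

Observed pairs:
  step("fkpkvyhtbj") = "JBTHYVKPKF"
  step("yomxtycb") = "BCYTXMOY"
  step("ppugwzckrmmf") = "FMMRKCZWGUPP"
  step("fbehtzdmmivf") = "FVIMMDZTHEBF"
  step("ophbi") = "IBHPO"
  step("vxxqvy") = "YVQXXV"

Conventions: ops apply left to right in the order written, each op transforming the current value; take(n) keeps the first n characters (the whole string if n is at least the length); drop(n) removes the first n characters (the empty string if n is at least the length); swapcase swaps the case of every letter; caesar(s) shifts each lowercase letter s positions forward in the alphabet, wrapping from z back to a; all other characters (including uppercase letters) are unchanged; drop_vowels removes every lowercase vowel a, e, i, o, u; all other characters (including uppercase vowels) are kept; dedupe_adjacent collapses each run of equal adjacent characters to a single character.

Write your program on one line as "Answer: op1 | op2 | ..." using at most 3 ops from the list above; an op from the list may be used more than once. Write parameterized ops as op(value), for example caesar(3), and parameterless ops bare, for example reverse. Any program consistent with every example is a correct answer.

reverse | swapcase

Check, running the answer program on each example:
  "fkpkvyhtbj" -> "jbthyvkpkf" -> "JBTHYVKPKF"
  "yomxtycb" -> "bcytxmoy" -> "BCYTXMOY"
  "ppugwzckrmmf" -> "fmmrkczwgupp" -> "FMMRKCZWGUPP"
  "fbehtzdmmivf" -> "fvimmdzthebf" -> "FVIMMDZTHEBF"
  "ophbi" -> "ibhpo" -> "IBHPO"
  "vxxqvy" -> "yvqxxv" -> "YVQXXV"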